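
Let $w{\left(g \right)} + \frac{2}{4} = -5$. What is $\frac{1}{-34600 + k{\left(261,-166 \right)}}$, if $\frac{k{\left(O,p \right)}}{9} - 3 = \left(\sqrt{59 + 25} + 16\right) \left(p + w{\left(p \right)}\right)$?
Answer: $- \frac{8467}{473241916} + \frac{63 \sqrt{21}}{67605988} \approx -1.3621 \cdot 10^{-5}$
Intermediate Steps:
$w{\left(g \right)} = - \frac{11}{2}$ ($w{\left(g \right)} = - \frac{1}{2} - 5 = - \frac{11}{2}$)
$k{\left(O,p \right)} = 27 + 9 \left(16 + 2 \sqrt{21}\right) \left(- \frac{11}{2} + p\right)$ ($k{\left(O,p \right)} = 27 + 9 \left(\sqrt{59 + 25} + 16\right) \left(p - \frac{11}{2}\right) = 27 + 9 \left(\sqrt{84} + 16\right) \left(- \frac{11}{2} + p\right) = 27 + 9 \left(2 \sqrt{21} + 16\right) \left(- \frac{11}{2} + p\right) = 27 + 9 \left(16 + 2 \sqrt{21}\right) \left(- \frac{11}{2} + p\right)$)
$\frac{1}{-34600 + k{\left(261,-166 \right)}} = \frac{1}{-34600 + \left(-765 - 99 \sqrt{21} + 144 \left(-166\right) + 18 \left(-166\right) \sqrt{21}\right)} = \frac{1}{-34600 - \left(24669 + 3087 \sqrt{21}\right)} = \frac{1}{-59269 - 3087 \sqrt{21}}$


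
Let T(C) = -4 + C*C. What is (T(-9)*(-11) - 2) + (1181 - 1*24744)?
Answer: -24412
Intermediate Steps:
T(C) = -4 + C²
(T(-9)*(-11) - 2) + (1181 - 1*24744) = ((-4 + (-9)²)*(-11) - 2) + (1181 - 1*24744) = ((-4 + 81)*(-11) - 2) + (1181 - 24744) = (77*(-11) - 2) - 23563 = (-847 - 2) - 23563 = -849 - 23563 = -24412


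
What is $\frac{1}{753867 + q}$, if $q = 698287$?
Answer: $\frac{1}{1452154} \approx 6.8863 \cdot 10^{-7}$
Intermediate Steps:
$\frac{1}{753867 + q} = \frac{1}{753867 + 698287} = \frac{1}{1452154}$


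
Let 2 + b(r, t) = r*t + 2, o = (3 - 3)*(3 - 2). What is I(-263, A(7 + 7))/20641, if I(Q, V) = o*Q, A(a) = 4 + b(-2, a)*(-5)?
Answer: 0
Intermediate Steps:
o = 0 (o = 0*1 = 0)
b(r, t) = r*t (b(r, t) = -2 + (r*t + 2) = -2 + (2 + r*t) = r*t)
A(a) = 4 + 10*a (A(a) = 4 - 2*a*(-5) = 4 + 10*a)
I(Q, V) = 0 (I(Q, V) = 0*Q = 0)
I(-263, A(7 + 7))/20641 = 0/20641 = 0*(1/20641) = 0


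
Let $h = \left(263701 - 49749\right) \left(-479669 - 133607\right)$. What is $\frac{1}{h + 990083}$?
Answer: $- \frac{1}{131210636669} \approx -7.6213 \cdot 10^{-12}$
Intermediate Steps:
$h = -131211626752$ ($h = 213952 \left(-613276\right) = -131211626752$)
$\frac{1}{h + 990083} = \frac{1}{-131211626752 + 990083} = \frac{1}{-131210636669} = - \frac{1}{131210636669}$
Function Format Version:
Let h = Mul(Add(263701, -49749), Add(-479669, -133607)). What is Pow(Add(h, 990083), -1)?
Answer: Rational(-1, 131210636669) ≈ -7.6213e-12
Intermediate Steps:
h = -131211626752 (h = Mul(213952, -613276) = -131211626752)
Pow(Add(h, 990083), -1) = Pow(Add(-131211626752, 990083), -1) = Pow(-131210636669, -1) = Rational(-1, 131210636669)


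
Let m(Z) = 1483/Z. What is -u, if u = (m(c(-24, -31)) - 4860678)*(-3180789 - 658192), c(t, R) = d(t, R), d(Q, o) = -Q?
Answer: -447835518530009/24 ≈ -1.8660e+13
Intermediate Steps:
c(t, R) = -t
u = 447835518530009/24 (u = (1483/((-1*(-24))) - 4860678)*(-3180789 - 658192) = (1483/24 - 4860678)*(-3838981) = -116654789/24*(-3838981) = 447835518530009/24 ≈ 1.8660e+13)
-u = -1*447835518530009/24 = -447835518530009/24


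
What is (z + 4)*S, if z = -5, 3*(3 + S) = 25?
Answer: -16/3 ≈ -5.3333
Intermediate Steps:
S = 16/3 (S = -3 + (1/3)*25 = -3 + 25/3 = 16/3 ≈ 5.3333)
(z + 4)*S = (-5 + 4)*(16/3) = -1*16/3 = -16/3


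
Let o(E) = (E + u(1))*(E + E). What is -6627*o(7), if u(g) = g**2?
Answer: -742224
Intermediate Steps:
o(E) = 2*E*(1 + E) (o(E) = (E + 1**2)*(E + E) = (E + 1)*(2*E) = (1 + E)*(2*E) = 2*E*(1 + E))
-6627*o(7) = -13254*7*(1 + 7) = -13254*7*8 = -6627*112 = -742224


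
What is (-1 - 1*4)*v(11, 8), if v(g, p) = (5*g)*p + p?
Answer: -2240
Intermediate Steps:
v(g, p) = p + 5*g*p (v(g, p) = 5*g*p + p = p + 5*g*p)
(-1 - 1*4)*v(11, 8) = (-1 - 1*4)*(8*(1 + 5*11)) = (-1 - 4)*(8*(1 + 55)) = -40*56 = -5*448 = -2240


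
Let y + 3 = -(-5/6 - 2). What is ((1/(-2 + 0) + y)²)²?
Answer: 16/81 ≈ 0.19753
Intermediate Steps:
y = -⅙ (y = -3 - (-5/6 - 2) = -3 - (-5*⅙ - 2) = -3 - (-⅚ - 2) = -3 - 1*(-17/6) = -3 + 17/6 = -⅙ ≈ -0.16667)
((1/(-2 + 0) + y)²)² = ((1/(-2 + 0) - ⅙)²)² = ((1/(-2) - ⅙)²)² = ((-½ - ⅙)²)² = ((-⅔)²)² = (4/9)² = 16/81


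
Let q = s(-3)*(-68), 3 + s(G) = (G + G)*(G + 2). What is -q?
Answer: 204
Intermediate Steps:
s(G) = -3 + 2*G*(2 + G) (s(G) = -3 + (G + G)*(G + 2) = -3 + (2*G)*(2 + G) = -3 + 2*G*(2 + G))
q = -204 (q = (-3 + 2*(-3)² + 4*(-3))*(-68) = (-3 + 2*9 - 12)*(-68) = (-3 + 18 - 12)*(-68) = 3*(-68) = -204)
-q = -1*(-204) = 204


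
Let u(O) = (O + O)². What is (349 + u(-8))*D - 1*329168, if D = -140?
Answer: -413868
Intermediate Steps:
u(O) = 4*O² (u(O) = (2*O)² = 4*O²)
(349 + u(-8))*D - 1*329168 = (349 + 4*(-8)²)*(-140) - 1*329168 = (349 + 4*64)*(-140) - 329168 = (349 + 256)*(-140) - 329168 = 605*(-140) - 329168 = -84700 - 329168 = -413868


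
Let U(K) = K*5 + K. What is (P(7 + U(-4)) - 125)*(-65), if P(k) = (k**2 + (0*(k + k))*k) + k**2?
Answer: -29445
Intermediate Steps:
U(K) = 6*K (U(K) = 5*K + K = 6*K)
P(k) = 2*k**2 (P(k) = (k**2 + (0*(2*k))*k) + k**2 = (k**2 + 0*k) + k**2 = (k**2 + 0) + k**2 = k**2 + k**2 = 2*k**2)
(P(7 + U(-4)) - 125)*(-65) = (2*(7 + 6*(-4))**2 - 125)*(-65) = (2*(7 - 24)**2 - 125)*(-65) = (2*(-17)**2 - 125)*(-65) = (2*289 - 125)*(-65) = (578 - 125)*(-65) = 453*(-65) = -29445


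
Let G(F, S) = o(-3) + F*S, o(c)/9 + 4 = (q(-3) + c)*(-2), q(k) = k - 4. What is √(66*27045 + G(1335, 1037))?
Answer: √3169509 ≈ 1780.3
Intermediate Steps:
q(k) = -4 + k
o(c) = 90 - 18*c (o(c) = -36 + 9*(((-4 - 3) + c)*(-2)) = -36 + 9*((-7 + c)*(-2)) = -36 + 9*(14 - 2*c) = -36 + (126 - 18*c) = 90 - 18*c)
G(F, S) = 144 + F*S (G(F, S) = (90 - 18*(-3)) + F*S = (90 + 54) + F*S = 144 + F*S)
√(66*27045 + G(1335, 1037)) = √(66*27045 + (144 + 1335*1037)) = √(1784970 + (144 + 1384395)) = √(1784970 + 1384539) = √3169509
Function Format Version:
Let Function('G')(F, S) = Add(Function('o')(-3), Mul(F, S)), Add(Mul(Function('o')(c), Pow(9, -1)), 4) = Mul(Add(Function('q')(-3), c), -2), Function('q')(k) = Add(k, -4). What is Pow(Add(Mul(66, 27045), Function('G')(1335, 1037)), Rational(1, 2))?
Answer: Pow(3169509, Rational(1, 2)) ≈ 1780.3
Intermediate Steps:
Function('q')(k) = Add(-4, k)
Function('o')(c) = Add(90, Mul(-18, c)) (Function('o')(c) = Add(-36, Mul(9, Mul(Add(Add(-4, -3), c), -2))) = Add(-36, Mul(9, Mul(Add(-7, c), -2))) = Add(-36, Mul(9, Add(14, Mul(-2, c)))) = Add(-36, Add(126, Mul(-18, c))) = Add(90, Mul(-18, c)))
Function('G')(F, S) = Add(144, Mul(F, S)) (Function('G')(F, S) = Add(Add(90, Mul(-18, -3)), Mul(F, S)) = Add(Add(90, 54), Mul(F, S)) = Add(144, Mul(F, S)))
Pow(Add(Mul(66, 27045), Function('G')(1335, 1037)), Rational(1, 2)) = Pow(Add(Mul(66, 27045), Add(144, Mul(1335, 1037))), Rational(1, 2)) = Pow(Add(1784970, Add(144, 1384395)), Rational(1, 2)) = Pow(Add(1784970, 1384539), Rational(1, 2)) = Pow(3169509, Rational(1, 2))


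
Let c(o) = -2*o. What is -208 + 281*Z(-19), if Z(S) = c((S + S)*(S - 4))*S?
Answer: 9332364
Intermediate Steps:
Z(S) = -4*S²*(-4 + S) (Z(S) = (-2*(S + S)*(S - 4))*S = (-2*2*S*(-4 + S))*S = (-4*S*(-4 + S))*S = -4*S²*(-4 + S))
-208 + 281*Z(-19) = -208 + 281*(4*(-19)²*(4 - 1*(-19))) = -208 + 281*(4*361*(4 + 19)) = -208 + 281*(4*361*23) = -208 + 281*33212 = -208 + 9332572 = 9332364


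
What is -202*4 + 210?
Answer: -598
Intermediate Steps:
-202*4 + 210 = -808 + 210 = -598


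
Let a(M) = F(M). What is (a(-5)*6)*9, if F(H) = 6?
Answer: 324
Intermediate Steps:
a(M) = 6
(a(-5)*6)*9 = (6*6)*9 = 36*9 = 324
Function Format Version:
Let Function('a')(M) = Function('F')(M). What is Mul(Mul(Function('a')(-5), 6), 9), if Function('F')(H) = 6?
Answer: 324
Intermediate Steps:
Function('a')(M) = 6
Mul(Mul(Function('a')(-5), 6), 9) = Mul(Mul(6, 6), 9) = Mul(36, 9) = 324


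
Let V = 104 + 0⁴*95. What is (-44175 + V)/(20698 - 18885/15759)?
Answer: -231504963/108720299 ≈ -2.1294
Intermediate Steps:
V = 104 (V = 104 + 0*95 = 104 + 0 = 104)
(-44175 + V)/(20698 - 18885/15759) = (-44175 + 104)/(20698 - 18885/15759) = -44071/(20698 - 18885*1/15759) = -44071/(20698 - 6295/5253) = -44071/108720299/5253 = -44071*5253/108720299 = -231504963/108720299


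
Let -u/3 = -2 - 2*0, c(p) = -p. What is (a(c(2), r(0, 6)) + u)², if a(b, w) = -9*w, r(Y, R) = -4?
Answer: 1764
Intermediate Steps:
u = 6 (u = -3*(-2 - 2*0) = -3*(-2 + 0) = -3*(-2) = 6)
(a(c(2), r(0, 6)) + u)² = (-9*(-4) + 6)² = (36 + 6)² = 42² = 1764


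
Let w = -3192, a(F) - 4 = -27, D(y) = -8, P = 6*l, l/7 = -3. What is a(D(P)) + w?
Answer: -3215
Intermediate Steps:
l = -21 (l = 7*(-3) = -21)
P = -126 (P = 6*(-21) = -126)
a(F) = -23 (a(F) = 4 - 27 = -23)
a(D(P)) + w = -23 - 3192 = -3215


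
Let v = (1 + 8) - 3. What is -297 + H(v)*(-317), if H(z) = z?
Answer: -2199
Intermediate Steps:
v = 6 (v = 9 - 3 = 6)
-297 + H(v)*(-317) = -297 + 6*(-317) = -297 - 1902 = -2199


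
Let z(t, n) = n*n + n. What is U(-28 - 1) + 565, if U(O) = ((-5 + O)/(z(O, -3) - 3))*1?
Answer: 1661/3 ≈ 553.67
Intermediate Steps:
z(t, n) = n + n² (z(t, n) = n² + n = n + n²)
U(O) = -5/3 + O/3 (U(O) = ((-5 + O)/(-3*(1 - 3) - 3))*1 = ((-5 + O)/(-3*(-2) - 3))*1 = ((-5 + O)/(6 - 3))*1 = ((-5 + O)/3)*1 = ((-5 + O)*(⅓))*1 = (-5/3 + O/3)*1 = -5/3 + O/3)
U(-28 - 1) + 565 = (-5/3 + (-28 - 1)/3) + 565 = (-5/3 + (⅓)*(-29)) + 565 = (-5/3 - 29/3) + 565 = -34/3 + 565 = 1661/3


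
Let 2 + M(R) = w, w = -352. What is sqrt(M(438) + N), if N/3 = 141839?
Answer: sqrt(425163) ≈ 652.04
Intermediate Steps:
N = 425517 (N = 3*141839 = 425517)
M(R) = -354 (M(R) = -2 - 352 = -354)
sqrt(M(438) + N) = sqrt(-354 + 425517) = sqrt(425163)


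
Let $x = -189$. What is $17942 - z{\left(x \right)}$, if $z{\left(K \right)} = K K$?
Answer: $-17779$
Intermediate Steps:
$z{\left(K \right)} = K^{2}$
$17942 - z{\left(x \right)} = 17942 - \left(-189\right)^{2} = 17942 - 35721 = -17779$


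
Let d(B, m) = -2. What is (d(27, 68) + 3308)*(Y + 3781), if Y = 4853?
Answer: 28544004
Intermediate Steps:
(d(27, 68) + 3308)*(Y + 3781) = (-2 + 3308)*(4853 + 3781) = 3306*8634 = 28544004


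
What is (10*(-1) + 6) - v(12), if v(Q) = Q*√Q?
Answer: -4 - 24*√3 ≈ -45.569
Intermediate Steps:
v(Q) = Q^(3/2)
(10*(-1) + 6) - v(12) = (10*(-1) + 6) - 12^(3/2) = (-10 + 6) - 24*√3 = -4 - 24*√3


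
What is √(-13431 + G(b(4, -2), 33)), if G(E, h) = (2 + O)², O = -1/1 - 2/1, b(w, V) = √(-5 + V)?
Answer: I*√13430 ≈ 115.89*I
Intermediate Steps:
O = -3 (O = -1*1 - 2*1 = -1 - 2 = -3)
G(E, h) = 1 (G(E, h) = (2 - 3)² = (-1)² = 1)
√(-13431 + G(b(4, -2), 33)) = √(-13431 + 1) = √(-13430) = I*√13430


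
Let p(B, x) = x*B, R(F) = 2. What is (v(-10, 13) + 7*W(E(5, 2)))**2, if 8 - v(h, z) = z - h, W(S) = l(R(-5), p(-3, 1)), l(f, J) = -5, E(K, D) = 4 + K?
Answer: 2500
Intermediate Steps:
p(B, x) = B*x
W(S) = -5
v(h, z) = 8 + h - z (v(h, z) = 8 - (z - h) = 8 + (h - z) = 8 + h - z)
(v(-10, 13) + 7*W(E(5, 2)))**2 = ((8 - 10 - 1*13) + 7*(-5))**2 = ((8 - 10 - 13) - 35)**2 = (-15 - 35)**2 = (-50)**2 = 2500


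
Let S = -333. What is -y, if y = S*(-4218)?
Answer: -1404594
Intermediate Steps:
y = 1404594 (y = -333*(-4218) = 1404594)
-y = -1*1404594 = -1404594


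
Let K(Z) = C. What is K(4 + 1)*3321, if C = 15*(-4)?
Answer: -199260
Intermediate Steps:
C = -60
K(Z) = -60
K(4 + 1)*3321 = -60*3321 = -199260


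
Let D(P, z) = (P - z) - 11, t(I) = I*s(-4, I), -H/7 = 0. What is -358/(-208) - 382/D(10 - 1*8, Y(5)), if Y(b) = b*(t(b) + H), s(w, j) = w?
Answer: -1803/728 ≈ -2.4766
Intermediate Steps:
H = 0 (H = -7*0 = 0)
t(I) = -4*I (t(I) = I*(-4) = -4*I)
Y(b) = -4*b**2 (Y(b) = b*(-4*b + 0) = b*(-4*b) = -4*b**2)
D(P, z) = -11 + P - z
-358/(-208) - 382/D(10 - 1*8, Y(5)) = -358/(-208) - 382/(-11 + (10 - 1*8) - (-4)*5**2) = -358*(-1/208) - 382/(-11 + (10 - 8) - (-4)*25) = 179/104 - 382/(-11 + 2 - 1*(-100)) = 179/104 - 382/(-11 + 2 + 100) = 179/104 - 382/91 = -1803/728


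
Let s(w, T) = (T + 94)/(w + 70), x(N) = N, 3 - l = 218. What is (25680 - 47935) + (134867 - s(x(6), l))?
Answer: 8558633/76 ≈ 1.1261e+5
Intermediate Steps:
l = -215 (l = 3 - 1*218 = 3 - 218 = -215)
s(w, T) = (94 + T)/(70 + w)
(25680 - 47935) + (134867 - s(x(6), l)) = (25680 - 47935) + (134867 - (94 - 215)/(70 + 6)) = -22255 + (134867 - (-121)/76) = -22255 + (134867 - 1*(-121/76)) = -22255 + (134867 + 121/76) = -22255 + 10250013/76 = 8558633/76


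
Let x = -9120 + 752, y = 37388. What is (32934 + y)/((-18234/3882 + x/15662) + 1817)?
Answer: 178148726777/4589805156 ≈ 38.814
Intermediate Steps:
x = -8368
(32934 + y)/((-18234/3882 + x/15662) + 1817) = (32934 + 37388)/((-18234/3882 - 8368/15662) + 1817) = 70322/((-18234*1/3882 - 8368*1/15662) + 1817) = 70322/((-3039/647 - 4184/7831) + 1817) = 70322/(-26505457/5066657 + 1817) = 70322/(9179610312/5066657) = 70322*(5066657/9179610312) = 178148726777/4589805156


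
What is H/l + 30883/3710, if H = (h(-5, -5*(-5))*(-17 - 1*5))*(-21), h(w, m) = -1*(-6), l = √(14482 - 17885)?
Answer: 30883/3710 - 2772*I*√3403/3403 ≈ 8.3243 - 47.518*I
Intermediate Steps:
l = I*√3403 (l = √(-3403) = I*√3403 ≈ 58.335*I)
h(w, m) = 6
H = 2772 (H = (6*(-17 - 1*5))*(-21) = (6*(-17 - 5))*(-21) = (6*(-22))*(-21) = -132*(-21) = 2772)
H/l + 30883/3710 = 2772/((I*√3403)) + 30883/3710 = 2772*(-I*√3403/3403) + 30883*(1/3710) = -2772*I*√3403/3403 + 30883/3710 = 30883/3710 - 2772*I*√3403/3403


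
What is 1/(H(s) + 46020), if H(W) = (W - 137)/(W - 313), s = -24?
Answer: 337/15508901 ≈ 2.1729e-5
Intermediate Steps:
H(W) = (-137 + W)/(-313 + W)
1/(H(s) + 46020) = 1/((-137 - 24)/(-313 - 24) + 46020) = 1/(-161/(-337) + 46020) = 1/(-1/337*(-161) + 46020) = 1/(161/337 + 46020) = 1/(15508901/337) = 337/15508901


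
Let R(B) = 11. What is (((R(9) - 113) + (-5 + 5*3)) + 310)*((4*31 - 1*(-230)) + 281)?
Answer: 138430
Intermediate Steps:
(((R(9) - 113) + (-5 + 5*3)) + 310)*((4*31 - 1*(-230)) + 281) = (((11 - 113) + (-5 + 5*3)) + 310)*((4*31 - 1*(-230)) + 281) = ((-102 + (-5 + 15)) + 310)*((124 + 230) + 281) = ((-102 + 10) + 310)*(354 + 281) = (-92 + 310)*635 = 218*635 = 138430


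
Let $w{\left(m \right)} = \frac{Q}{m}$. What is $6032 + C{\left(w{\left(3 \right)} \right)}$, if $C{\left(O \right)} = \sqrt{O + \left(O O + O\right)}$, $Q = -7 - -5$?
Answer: $6032 + \frac{2 i \sqrt{2}}{3} \approx 6032.0 + 0.94281 i$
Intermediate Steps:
$Q = -2$ ($Q = -7 + 5 = -2$)
$w{\left(m \right)} = - \frac{2}{m}$
$C{\left(O \right)} = \sqrt{O^{2} + 2 O}$ ($C{\left(O \right)} = \sqrt{O + \left(O^{2} + O\right)} = \sqrt{O + \left(O + O^{2}\right)} = \sqrt{O^{2} + 2 O}$)
$6032 + C{\left(w{\left(3 \right)} \right)} = 6032 + \sqrt{- \frac{2}{3} \left(2 - \frac{2}{3}\right)} = 6032 + \sqrt{\left(-2\right) \frac{1}{3} \left(2 - \frac{2}{3}\right)} = 6032 + \sqrt{- \frac{2 \left(2 - \frac{2}{3}\right)}{3}} = 6032 + \sqrt{\left(- \frac{2}{3}\right) \frac{4}{3}} = 6032 + \sqrt{- \frac{8}{9}} = 6032 + \frac{2 i \sqrt{2}}{3}$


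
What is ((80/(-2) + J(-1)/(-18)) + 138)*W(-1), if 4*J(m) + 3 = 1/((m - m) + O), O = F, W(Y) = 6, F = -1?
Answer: 1765/3 ≈ 588.33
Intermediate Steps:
O = -1
J(m) = -1 (J(m) = -¾ + 1/(4*((m - m) - 1)) = -¾ + 1/(4*(0 - 1)) = -¾ + (¼)/(-1) = -¾ + (¼)*(-1) = -¾ - ¼ = -1)
((80/(-2) + J(-1)/(-18)) + 138)*W(-1) = ((80/(-2) - 1/(-18)) + 138)*6 = ((80*(-½) - 1*(-1/18)) + 138)*6 = ((-40 + 1/18) + 138)*6 = (-719/18 + 138)*6 = (1765/18)*6 = 1765/3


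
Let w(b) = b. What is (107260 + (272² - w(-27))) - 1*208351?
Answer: -27080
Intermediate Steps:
(107260 + (272² - w(-27))) - 1*208351 = (107260 + (272² - 1*(-27))) - 1*208351 = (107260 + (73984 + 27)) - 208351 = (107260 + 74011) - 208351 = 181271 - 208351 = -27080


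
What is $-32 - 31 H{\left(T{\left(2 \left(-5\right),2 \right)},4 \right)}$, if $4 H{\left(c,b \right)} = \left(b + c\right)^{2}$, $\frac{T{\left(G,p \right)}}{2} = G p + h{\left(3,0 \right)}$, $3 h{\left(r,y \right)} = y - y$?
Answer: $-10076$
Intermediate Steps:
$h{\left(r,y \right)} = 0$ ($h{\left(r,y \right)} = \frac{y - y}{3} = \frac{1}{3} \cdot 0 = 0$)
$T{\left(G,p \right)} = 2 G p$ ($T{\left(G,p \right)} = 2 \left(G p + 0\right) = 2 G p$)
$H{\left(c,b \right)} = \frac{\left(b + c\right)^{2}}{4}$
$-32 - 31 H{\left(T{\left(2 \left(-5\right),2 \right)},4 \right)} = -32 - 31 \frac{\left(4 + 2 \cdot 2 \left(-5\right) 2\right)^{2}}{4} = -32 - 31 \frac{\left(4 + 2 \left(-10\right) 2\right)^{2}}{4} = -32 - 31 \frac{\left(4 - 40\right)^{2}}{4} = -32 - 31 \frac{\left(-36\right)^{2}}{4} = -32 - 31 \cdot \frac{1}{4} \cdot 1296 = -32 - 10044 = -10076$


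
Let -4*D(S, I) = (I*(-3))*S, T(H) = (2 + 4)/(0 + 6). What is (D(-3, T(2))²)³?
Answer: 531441/4096 ≈ 129.75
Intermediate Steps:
T(H) = 1 (T(H) = 6/6 = 6*(⅙) = 1)
D(S, I) = 3*I*S/4 (D(S, I) = -I*(-3)*S/4 = -(-3*I)*S/4 = -(-3)*I*S/4 = 3*I*S/4)
(D(-3, T(2))²)³ = (((¾)*1*(-3))²)³ = ((-9/4)²)³ = (81/16)³ = 531441/4096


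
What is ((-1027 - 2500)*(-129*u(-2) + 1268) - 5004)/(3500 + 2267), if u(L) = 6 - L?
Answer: -837376/5767 ≈ -145.20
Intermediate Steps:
((-1027 - 2500)*(-129*u(-2) + 1268) - 5004)/(3500 + 2267) = ((-1027 - 2500)*(-129*(6 - 1*(-2)) + 1268) - 5004)/(3500 + 2267) = (-3527*(-129*(6 + 2) + 1268) - 5004)/5767 = (-3527*(-129*8 + 1268) - 5004)*(1/5767) = (-3527*(-1032 + 1268) - 5004)*(1/5767) = (-3527*236 - 5004)*(1/5767) = (-832372 - 5004)*(1/5767) = -837376*1/5767 = -837376/5767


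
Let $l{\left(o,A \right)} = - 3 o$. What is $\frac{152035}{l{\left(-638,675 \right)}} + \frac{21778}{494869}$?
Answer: $\frac{75279091507}{947179266} \approx 79.477$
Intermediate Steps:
$\frac{152035}{l{\left(-638,675 \right)}} + \frac{21778}{494869} = \frac{152035}{\left(-3\right) \left(-638\right)} + \frac{21778}{494869} = \frac{152035}{1914} + 21778 \cdot \frac{1}{494869} = 152035 \cdot \frac{1}{1914} + \frac{21778}{494869} = \frac{152035}{1914} + \frac{21778}{494869} = \frac{75279091507}{947179266}$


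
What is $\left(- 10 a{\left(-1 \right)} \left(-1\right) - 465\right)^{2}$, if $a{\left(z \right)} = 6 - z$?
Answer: $156025$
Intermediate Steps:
$\left(- 10 a{\left(-1 \right)} \left(-1\right) - 465\right)^{2} = \left(- 10 \left(6 - -1\right) \left(-1\right) - 465\right)^{2} = \left(- 10 \left(6 + 1\right) \left(-1\right) - 465\right)^{2} = \left(\left(-10\right) 7 \left(-1\right) - 465\right)^{2} = \left(\left(-70\right) \left(-1\right) - 465\right)^{2} = \left(70 - 465\right)^{2} = \left(-395\right)^{2} = 156025$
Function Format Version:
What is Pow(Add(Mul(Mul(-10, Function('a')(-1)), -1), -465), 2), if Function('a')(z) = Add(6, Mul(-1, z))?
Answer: 156025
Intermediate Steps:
Pow(Add(Mul(Mul(-10, Function('a')(-1)), -1), -465), 2) = Pow(Add(Mul(Mul(-10, Add(6, Mul(-1, -1))), -1), -465), 2) = Pow(Add(Mul(Mul(-10, Add(6, 1)), -1), -465), 2) = Pow(Add(Mul(Mul(-10, 7), -1), -465), 2) = Pow(Add(Mul(-70, -1), -465), 2) = Pow(Add(70, -465), 2) = Pow(-395, 2) = 156025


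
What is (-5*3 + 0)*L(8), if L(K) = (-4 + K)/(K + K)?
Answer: -15/4 ≈ -3.7500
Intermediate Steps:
L(K) = (-4 + K)/(2*K) (L(K) = (-4 + K)/((2*K)) = (-4 + K)*(1/(2*K)) = (-4 + K)/(2*K))
(-5*3 + 0)*L(8) = (-5*3 + 0)*((1/2)*(-4 + 8)/8) = (-15 + 0)*((1/2)*(1/8)*4) = -15*1/4 = -15/4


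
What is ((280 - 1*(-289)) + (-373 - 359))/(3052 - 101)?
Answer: -163/2951 ≈ -0.055236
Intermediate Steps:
((280 - 1*(-289)) + (-373 - 359))/(3052 - 101) = ((280 + 289) - 732)/2951 = (569 - 732)*(1/2951) = -163*1/2951 = -163/2951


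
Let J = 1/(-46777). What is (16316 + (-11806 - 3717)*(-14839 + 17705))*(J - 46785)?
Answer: 3356089555744948/1613 ≈ 2.0807e+12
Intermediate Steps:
J = -1/46777 ≈ -2.1378e-5
(16316 + (-11806 - 3717)*(-14839 + 17705))*(J - 46785) = (16316 + (-11806 - 3717)*(-14839 + 17705))*(-1/46777 - 46785) = (16316 - 15523*2866)*(-2188461946/46777) = (16316 - 44488918)*(-2188461946/46777) = -44472602*(-2188461946/46777) = 3356089555744948/1613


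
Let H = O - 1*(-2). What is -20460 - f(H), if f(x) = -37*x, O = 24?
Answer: -19498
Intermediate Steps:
H = 26 (H = 24 - 1*(-2) = 24 + 2 = 26)
-20460 - f(H) = -20460 - (-37)*26 = -20460 - 1*(-962) = -20460 + 962 = -19498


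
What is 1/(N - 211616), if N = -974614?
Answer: -1/1186230 ≈ -8.4301e-7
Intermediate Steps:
1/(N - 211616) = 1/(-974614 - 211616) = 1/(-1186230) = -1/1186230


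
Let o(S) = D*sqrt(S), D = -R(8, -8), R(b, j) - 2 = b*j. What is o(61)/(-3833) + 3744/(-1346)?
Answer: -1872/673 - 62*sqrt(61)/3833 ≈ -2.9079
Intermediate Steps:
R(b, j) = 2 + b*j
D = 62 (D = -(2 + 8*(-8)) = -(2 - 64) = -1*(-62) = 62)
o(S) = 62*sqrt(S)
o(61)/(-3833) + 3744/(-1346) = (62*sqrt(61))/(-3833) + 3744/(-1346) = (62*sqrt(61))*(-1/3833) + 3744*(-1/1346) = -62*sqrt(61)/3833 - 1872/673 = -1872/673 - 62*sqrt(61)/3833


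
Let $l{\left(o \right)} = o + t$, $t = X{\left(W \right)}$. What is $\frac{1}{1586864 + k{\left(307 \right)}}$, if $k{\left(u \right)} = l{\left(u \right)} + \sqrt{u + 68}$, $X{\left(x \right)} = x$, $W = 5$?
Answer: $\frac{1587176}{2519127654601} - \frac{5 \sqrt{15}}{2519127654601} \approx 6.3004 \cdot 10^{-7}$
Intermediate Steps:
$t = 5$
$l{\left(o \right)} = 5 + o$ ($l{\left(o \right)} = o + 5 = 5 + o$)
$k{\left(u \right)} = 5 + u + \sqrt{68 + u}$ ($k{\left(u \right)} = \left(5 + u\right) + \sqrt{u + 68} = \left(5 + u\right) + \sqrt{68 + u} = 5 + u + \sqrt{68 + u}$)
$\frac{1}{1586864 + k{\left(307 \right)}} = \frac{1}{1586864 + \left(5 + 307 + \sqrt{68 + 307}\right)} = \frac{1}{1586864 + \left(5 + 307 + \sqrt{375}\right)} = \frac{1}{1586864 + \left(5 + 307 + 5 \sqrt{15}\right)} = \frac{1}{1586864 + \left(312 + 5 \sqrt{15}\right)} = \frac{1}{1587176 + 5 \sqrt{15}}$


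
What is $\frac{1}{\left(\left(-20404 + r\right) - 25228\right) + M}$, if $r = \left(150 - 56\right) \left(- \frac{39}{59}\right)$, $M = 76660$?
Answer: $\frac{59}{1826986} \approx 3.2294 \cdot 10^{-5}$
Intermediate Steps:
$r = - \frac{3666}{59}$ ($r = \left(150 - 56\right) \left(\left(-39\right) \frac{1}{59}\right) = 94 \left(- \frac{39}{59}\right) = - \frac{3666}{59} \approx -62.136$)
$\frac{1}{\left(\left(-20404 + r\right) - 25228\right) + M} = \frac{1}{\left(\left(-20404 - \frac{3666}{59}\right) - 25228\right) + 76660} = \frac{1}{\left(- \frac{1207502}{59} - 25228\right) + 76660} = \frac{1}{- \frac{2695954}{59} + 76660} = \frac{1}{\frac{1826986}{59}} = \frac{59}{1826986}$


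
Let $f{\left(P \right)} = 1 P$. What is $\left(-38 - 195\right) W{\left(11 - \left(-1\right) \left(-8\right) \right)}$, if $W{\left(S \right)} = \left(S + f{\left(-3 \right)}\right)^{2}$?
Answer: $0$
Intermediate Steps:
$f{\left(P \right)} = P$
$W{\left(S \right)} = \left(-3 + S\right)^{2}$ ($W{\left(S \right)} = \left(S - 3\right)^{2} = \left(-3 + S\right)^{2}$)
$\left(-38 - 195\right) W{\left(11 - \left(-1\right) \left(-8\right) \right)} = \left(-38 - 195\right) \left(-3 + \left(11 - \left(-1\right) \left(-8\right)\right)\right)^{2} = - 233 \left(-3 + \left(11 - 8\right)\right)^{2} = - 233 \left(-3 + 3\right)^{2} = - 233 \cdot 0^{2} = \left(-233\right) 0 = 0$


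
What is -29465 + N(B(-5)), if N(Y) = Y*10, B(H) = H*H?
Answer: -29215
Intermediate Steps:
B(H) = H**2
N(Y) = 10*Y
-29465 + N(B(-5)) = -29465 + 10*(-5)**2 = -29465 + 10*25 = -29465 + 250 = -29215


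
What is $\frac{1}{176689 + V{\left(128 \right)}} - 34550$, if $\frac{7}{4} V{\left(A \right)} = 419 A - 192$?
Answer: $- \frac{50117642643}{1450583} \approx -34550.0$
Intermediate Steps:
$V{\left(A \right)} = - \frac{768}{7} + \frac{1676 A}{7}$ ($V{\left(A \right)} = \frac{4 \left(419 A - 192\right)}{7} = \frac{4 \left(-192 + 419 A\right)}{7} = - \frac{768}{7} + \frac{1676 A}{7}$)
$\frac{1}{176689 + V{\left(128 \right)}} - 34550 = \frac{1}{176689 + \left(- \frac{768}{7} + \frac{1676}{7} \cdot 128\right)} - 34550 = \frac{1}{176689 + \left(- \frac{768}{7} + \frac{214528}{7}\right)} - 34550 = \frac{1}{176689 + \frac{213760}{7}} - 34550 = \frac{1}{\frac{1450583}{7}} - 34550 = \frac{7}{1450583} - 34550 = - \frac{50117642643}{1450583}$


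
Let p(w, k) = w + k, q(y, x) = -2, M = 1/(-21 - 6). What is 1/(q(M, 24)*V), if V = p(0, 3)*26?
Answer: -1/156 ≈ -0.0064103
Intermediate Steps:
M = -1/27 (M = 1/(-27) = -1/27 ≈ -0.037037)
p(w, k) = k + w
V = 78 (V = (3 + 0)*26 = 3*26 = 78)
1/(q(M, 24)*V) = 1/(-2*78) = -½*1/78 = -1/156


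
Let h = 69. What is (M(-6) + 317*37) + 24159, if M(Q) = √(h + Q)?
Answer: 35888 + 3*√7 ≈ 35896.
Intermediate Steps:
M(Q) = √(69 + Q)
(M(-6) + 317*37) + 24159 = (√(69 - 6) + 317*37) + 24159 = (√63 + 11729) + 24159 = (3*√7 + 11729) + 24159 = (11729 + 3*√7) + 24159 = 35888 + 3*√7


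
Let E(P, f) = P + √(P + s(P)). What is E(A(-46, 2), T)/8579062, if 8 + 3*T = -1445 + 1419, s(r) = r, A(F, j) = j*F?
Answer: -46/4289531 + I*√46/4289531 ≈ -1.0724e-5 + 1.5811e-6*I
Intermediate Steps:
A(F, j) = F*j
T = -34/3 (T = -8/3 + (-1445 + 1419)/3 = -8/3 + (⅓)*(-26) = -8/3 - 26/3 = -34/3 ≈ -11.333)
E(P, f) = P + √2*√P (E(P, f) = P + √(P + P) = P + √(2*P) = P + √2*√P)
E(A(-46, 2), T)/8579062 = (-46*2 + √2*√(-46*2))/8579062 = (-92 + √2*√(-92))*(1/8579062) = (-92 + √2*(2*I*√23))*(1/8579062) = (-92 + 2*I*√46)*(1/8579062) = -46/4289531 + I*√46/4289531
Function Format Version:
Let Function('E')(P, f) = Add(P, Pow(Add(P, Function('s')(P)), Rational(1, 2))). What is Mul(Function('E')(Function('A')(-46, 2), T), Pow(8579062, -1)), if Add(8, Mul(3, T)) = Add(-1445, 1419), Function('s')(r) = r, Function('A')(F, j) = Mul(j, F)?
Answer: Add(Rational(-46, 4289531), Mul(Rational(1, 4289531), I, Pow(46, Rational(1, 2)))) ≈ Add(-1.0724e-5, Mul(1.5811e-6, I))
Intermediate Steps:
Function('A')(F, j) = Mul(F, j)
T = Rational(-34, 3) (T = Add(Rational(-8, 3), Mul(Rational(1, 3), Add(-1445, 1419))) = Add(Rational(-8, 3), Mul(Rational(1, 3), -26)) = Add(Rational(-8, 3), Rational(-26, 3)) = Rational(-34, 3) ≈ -11.333)
Function('E')(P, f) = Add(P, Mul(Pow(2, Rational(1, 2)), Pow(P, Rational(1, 2)))) (Function('E')(P, f) = Add(P, Pow(Add(P, P), Rational(1, 2))) = Add(P, Pow(Mul(2, P), Rational(1, 2))) = Add(P, Mul(Pow(2, Rational(1, 2)), Pow(P, Rational(1, 2)))))
Mul(Function('E')(Function('A')(-46, 2), T), Pow(8579062, -1)) = Mul(Add(Mul(-46, 2), Mul(Pow(2, Rational(1, 2)), Pow(Mul(-46, 2), Rational(1, 2)))), Pow(8579062, -1)) = Mul(Add(-92, Mul(Pow(2, Rational(1, 2)), Pow(-92, Rational(1, 2)))), Rational(1, 8579062)) = Mul(Add(-92, Mul(Pow(2, Rational(1, 2)), Mul(2, I, Pow(23, Rational(1, 2))))), Rational(1, 8579062)) = Mul(Add(-92, Mul(2, I, Pow(46, Rational(1, 2)))), Rational(1, 8579062)) = Add(Rational(-46, 4289531), Mul(Rational(1, 4289531), I, Pow(46, Rational(1, 2))))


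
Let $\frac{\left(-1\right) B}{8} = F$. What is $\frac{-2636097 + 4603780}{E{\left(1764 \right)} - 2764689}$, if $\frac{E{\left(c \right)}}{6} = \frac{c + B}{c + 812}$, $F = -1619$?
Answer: $- \frac{633593926}{890218821} \approx -0.71173$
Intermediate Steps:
$B = 12952$ ($B = \left(-8\right) \left(-1619\right) = 12952$)
$E{\left(c \right)} = \frac{6 \left(12952 + c\right)}{812 + c}$ ($E{\left(c \right)} = 6 \frac{c + 12952}{c + 812} = 6 \frac{12952 + c}{812 + c} = \frac{6 \left(12952 + c\right)}{812 + c}$)
$\frac{-2636097 + 4603780}{E{\left(1764 \right)} - 2764689} = \frac{-2636097 + 4603780}{\frac{6 \left(12952 + 1764\right)}{812 + 1764} - 2764689} = \frac{1967683}{6 \cdot \frac{1}{2576} \cdot 14716 - 2764689} = \frac{1967683}{\frac{11037}{322} - 2764689} = \frac{1967683}{- \frac{890218821}{322}} = 1967683 \left(- \frac{322}{890218821}\right) = - \frac{633593926}{890218821}$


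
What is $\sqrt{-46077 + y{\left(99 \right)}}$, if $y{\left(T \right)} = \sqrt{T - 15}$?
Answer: $\sqrt{-46077 + 2 \sqrt{21}} \approx 214.63 i$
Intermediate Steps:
$y{\left(T \right)} = \sqrt{-15 + T}$
$\sqrt{-46077 + y{\left(99 \right)}} = \sqrt{-46077 + \sqrt{-15 + 99}} = \sqrt{-46077 + \sqrt{84}} = \sqrt{-46077 + 2 \sqrt{21}}$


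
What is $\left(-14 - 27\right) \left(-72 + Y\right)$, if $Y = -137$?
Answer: $8569$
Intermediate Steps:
$\left(-14 - 27\right) \left(-72 + Y\right) = \left(-14 - 27\right) \left(-72 - 137\right) = \left(-14 - 27\right) \left(-209\right) = \left(-41\right) \left(-209\right) = 8569$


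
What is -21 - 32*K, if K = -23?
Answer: 715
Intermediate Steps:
-21 - 32*K = -21 - 32*(-23) = -21 + 736 = 715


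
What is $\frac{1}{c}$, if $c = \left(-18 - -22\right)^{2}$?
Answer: $\frac{1}{16} \approx 0.0625$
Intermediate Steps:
$c = 16$ ($c = \left(-18 + \left(-7 + 29\right)\right)^{2} = \left(-18 + 22\right)^{2} = 4^{2} = 16$)
$\frac{1}{c} = \frac{1}{16}$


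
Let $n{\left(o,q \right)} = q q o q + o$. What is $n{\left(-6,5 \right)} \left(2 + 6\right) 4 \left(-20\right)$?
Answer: $483840$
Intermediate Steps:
$n{\left(o,q \right)} = o + o q^{3}$ ($n{\left(o,q \right)} = q^{2} o q + o = o q^{2} q + o = o q^{3} + o = o + o q^{3}$)
$n{\left(-6,5 \right)} \left(2 + 6\right) 4 \left(-20\right) = - 6 \left(1 + 5^{3}\right) \left(2 + 6\right) 4 \left(-20\right) = - 6 \left(1 + 125\right) 8 \cdot 4 \left(-20\right) = \left(-6\right) 126 \cdot 32 \left(-20\right) = \left(-756\right) 32 \left(-20\right) = \left(-24192\right) \left(-20\right) = 483840$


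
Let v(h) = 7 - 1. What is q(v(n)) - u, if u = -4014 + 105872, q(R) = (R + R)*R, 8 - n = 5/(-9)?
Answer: -101786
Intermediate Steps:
n = 77/9 (n = 8 - 5/(-9) = 8 - 5*(-1)/9 = 8 - 1*(-5/9) = 8 + 5/9 = 77/9 ≈ 8.5556)
v(h) = 6
q(R) = 2*R² (q(R) = (2*R)*R = 2*R²)
u = 101858
q(v(n)) - u = 2*6² - 1*101858 = 2*36 - 101858 = 72 - 101858 = -101786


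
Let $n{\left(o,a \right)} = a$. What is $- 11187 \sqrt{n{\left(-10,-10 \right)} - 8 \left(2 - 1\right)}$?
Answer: $- 33561 i \sqrt{2} \approx - 47462.0 i$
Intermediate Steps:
$- 11187 \sqrt{n{\left(-10,-10 \right)} - 8 \left(2 - 1\right)} = - 11187 \sqrt{-10 - 8 \left(2 - 1\right)} = - 11187 \sqrt{-10 - 8} = - 11187 \sqrt{-18} = - 11187 \cdot 3 i \sqrt{2} = - 33561 i \sqrt{2}$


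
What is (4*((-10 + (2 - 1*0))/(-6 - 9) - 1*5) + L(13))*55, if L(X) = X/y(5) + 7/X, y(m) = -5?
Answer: -42746/39 ≈ -1096.1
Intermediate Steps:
L(X) = 7/X - X/5 (L(X) = X/(-5) + 7/X = X*(-1/5) + 7/X = -X/5 + 7/X = 7/X - X/5)
(4*((-10 + (2 - 1*0))/(-6 - 9) - 1*5) + L(13))*55 = (4*((-10 + (2 - 1*0))/(-6 - 9) - 1*5) + (7/13 - 1/5*13))*55 = (4*((-10 + (2 + 0))/(-15) - 5) + (7*(1/13) - 13/5))*55 = (4*((-10 + 2)*(-1/15) - 5) + (7/13 - 13/5))*55 = (4*(-8*(-1/15) - 5) - 134/65)*55 = (4*(8/15 - 5) - 134/65)*55 = (4*(-67/15) - 134/65)*55 = (-268/15 - 134/65)*55 = -3886/195*55 = -42746/39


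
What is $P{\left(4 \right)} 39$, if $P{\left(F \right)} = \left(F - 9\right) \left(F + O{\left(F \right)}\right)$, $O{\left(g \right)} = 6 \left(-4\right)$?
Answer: $3900$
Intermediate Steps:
$O{\left(g \right)} = -24$
$P{\left(F \right)} = \left(-24 + F\right) \left(-9 + F\right)$ ($P{\left(F \right)} = \left(F - 9\right) \left(F - 24\right) = \left(-9 + F\right) \left(-24 + F\right) = \left(-24 + F\right) \left(-9 + F\right)$)
$P{\left(4 \right)} 39 = \left(216 + 4^{2} - 132\right) 39 = \left(216 + 16 - 132\right) 39 = 100 \cdot 39 = 3900$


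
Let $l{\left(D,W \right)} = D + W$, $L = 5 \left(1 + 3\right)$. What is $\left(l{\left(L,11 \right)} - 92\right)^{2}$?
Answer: $3721$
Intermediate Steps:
$L = 20$ ($L = 5 \cdot 4 = 20$)
$\left(l{\left(L,11 \right)} - 92\right)^{2} = \left(\left(20 + 11\right) - 92\right)^{2} = \left(31 - 92\right)^{2} = \left(-61\right)^{2} = 3721$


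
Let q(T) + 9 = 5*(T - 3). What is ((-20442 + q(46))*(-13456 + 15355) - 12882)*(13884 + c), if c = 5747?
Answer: -754636174026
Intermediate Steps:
q(T) = -24 + 5*T (q(T) = -9 + 5*(T - 3) = -9 + 5*(-3 + T) = -9 + (-15 + 5*T) = -24 + 5*T)
((-20442 + q(46))*(-13456 + 15355) - 12882)*(13884 + c) = ((-20442 + (-24 + 5*46))*(-13456 + 15355) - 12882)*(13884 + 5747) = ((-20442 + (-24 + 230))*1899 - 12882)*19631 = ((-20442 + 206)*1899 - 12882)*19631 = (-20236*1899 - 12882)*19631 = (-38428164 - 12882)*19631 = -38441046*19631 = -754636174026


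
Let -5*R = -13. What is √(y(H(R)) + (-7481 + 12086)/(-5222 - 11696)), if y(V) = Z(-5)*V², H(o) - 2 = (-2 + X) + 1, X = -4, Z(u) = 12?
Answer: √30833714802/16918 ≈ 10.379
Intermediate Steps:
R = 13/5 (R = -⅕*(-13) = 13/5 ≈ 2.6000)
H(o) = -3 (H(o) = 2 + ((-2 - 4) + 1) = 2 + (-6 + 1) = 2 - 5 = -3)
y(V) = 12*V²
√(y(H(R)) + (-7481 + 12086)/(-5222 - 11696)) = √(12*(-3)² + (-7481 + 12086)/(-5222 - 11696)) = √(12*9 + 4605/(-16918)) = √(108 + 4605*(-1/16918)) = √(108 - 4605/16918) = √(1822539/16918) = √30833714802/16918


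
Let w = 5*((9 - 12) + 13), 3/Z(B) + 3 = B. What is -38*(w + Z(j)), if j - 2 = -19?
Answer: -18943/10 ≈ -1894.3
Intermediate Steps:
j = -17 (j = 2 - 19 = -17)
Z(B) = 3/(-3 + B)
w = 50 (w = 5*(-3 + 13) = 5*10 = 50)
-38*(w + Z(j)) = -38*(50 + 3/(-3 - 17)) = -38*(50 + 3/(-20)) = -38*(50 + 3*(-1/20)) = -38*(50 - 3/20) = -38*997/20 = -18943/10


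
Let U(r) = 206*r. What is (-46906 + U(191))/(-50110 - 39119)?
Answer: 360/4249 ≈ 0.084726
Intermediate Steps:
(-46906 + U(191))/(-50110 - 39119) = (-46906 + 206*191)/(-50110 - 39119) = (-46906 + 39346)/(-89229) = -7560*(-1/89229) = 360/4249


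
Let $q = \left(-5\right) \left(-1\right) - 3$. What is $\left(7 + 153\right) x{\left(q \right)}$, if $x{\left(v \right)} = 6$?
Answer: $960$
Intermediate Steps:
$q = 2$ ($q = 5 - 3 = 2$)
$\left(7 + 153\right) x{\left(q \right)} = \left(7 + 153\right) 6 = 160 \cdot 6 = 960$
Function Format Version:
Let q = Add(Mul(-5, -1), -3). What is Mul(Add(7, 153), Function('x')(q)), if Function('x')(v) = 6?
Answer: 960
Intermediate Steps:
q = 2 (q = Add(5, -3) = 2)
Mul(Add(7, 153), Function('x')(q)) = Mul(Add(7, 153), 6) = Mul(160, 6) = 960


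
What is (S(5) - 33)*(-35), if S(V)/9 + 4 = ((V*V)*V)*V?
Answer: -194460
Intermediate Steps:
S(V) = -36 + 9*V⁴ (S(V) = -36 + 9*(((V*V)*V)*V) = -36 + 9*((V²*V)*V) = -36 + 9*(V³*V) = -36 + 9*V⁴)
(S(5) - 33)*(-35) = ((-36 + 9*5⁴) - 33)*(-35) = ((-36 + 9*625) - 33)*(-35) = ((-36 + 5625) - 33)*(-35) = (5589 - 33)*(-35) = 5556*(-35) = -194460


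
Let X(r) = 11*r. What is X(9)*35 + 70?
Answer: 3535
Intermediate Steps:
X(9)*35 + 70 = (11*9)*35 + 70 = 99*35 + 70 = 3465 + 70 = 3535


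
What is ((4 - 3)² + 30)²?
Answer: 961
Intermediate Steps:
((4 - 3)² + 30)² = (1² + 30)² = (1 + 30)² = 31² = 961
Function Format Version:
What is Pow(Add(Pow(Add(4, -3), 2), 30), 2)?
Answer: 961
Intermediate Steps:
Pow(Add(Pow(Add(4, -3), 2), 30), 2) = Pow(Add(Pow(1, 2), 30), 2) = Pow(Add(1, 30), 2) = Pow(31, 2) = 961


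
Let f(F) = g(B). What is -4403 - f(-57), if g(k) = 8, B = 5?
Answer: -4411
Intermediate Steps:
f(F) = 8
-4403 - f(-57) = -4403 - 1*8 = -4403 - 8 = -4411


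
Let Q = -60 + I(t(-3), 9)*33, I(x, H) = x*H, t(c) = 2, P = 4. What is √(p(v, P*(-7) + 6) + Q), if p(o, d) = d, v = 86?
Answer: 16*√2 ≈ 22.627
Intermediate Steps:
I(x, H) = H*x
Q = 534 (Q = -60 + (9*2)*33 = -60 + 18*33 = -60 + 594 = 534)
√(p(v, P*(-7) + 6) + Q) = √((4*(-7) + 6) + 534) = √((-28 + 6) + 534) = √(-22 + 534) = √512 = 16*√2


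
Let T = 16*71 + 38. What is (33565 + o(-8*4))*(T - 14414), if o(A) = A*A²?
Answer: -10552280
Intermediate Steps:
T = 1174 (T = 1136 + 38 = 1174)
o(A) = A³
(33565 + o(-8*4))*(T - 14414) = (33565 + (-8*4)³)*(1174 - 14414) = (33565 + (-32)³)*(-13240) = (33565 - 32768)*(-13240) = 797*(-13240) = -10552280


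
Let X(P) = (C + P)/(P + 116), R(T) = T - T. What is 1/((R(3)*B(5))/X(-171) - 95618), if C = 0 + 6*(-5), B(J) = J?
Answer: -1/95618 ≈ -1.0458e-5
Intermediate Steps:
R(T) = 0
C = -30 (C = 0 - 30 = -30)
X(P) = (-30 + P)/(116 + P) (X(P) = (-30 + P)/(P + 116) = (-30 + P)/(116 + P))
1/((R(3)*B(5))/X(-171) - 95618) = 1/((0*5)/(((-30 - 171)/(116 - 171))) - 95618) = 1/(0/((-201/(-55))) - 95618) = 1/(0/((-1/55*(-201))) - 95618) = 1/(0/(201/55) - 95618) = 1/(0*(55/201) - 95618) = 1/(0 - 95618) = 1/(-95618) = -1/95618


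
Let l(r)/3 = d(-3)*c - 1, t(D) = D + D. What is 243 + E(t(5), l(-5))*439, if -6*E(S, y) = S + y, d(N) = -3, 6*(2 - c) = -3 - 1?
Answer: 8921/6 ≈ 1486.8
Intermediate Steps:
c = 8/3 (c = 2 - (-3 - 1)/6 = 2 - 1/6*(-4) = 2 + 2/3 = 8/3 ≈ 2.6667)
t(D) = 2*D
l(r) = -27 (l(r) = 3*(-3*8/3 - 1) = 3*(-8 - 1) = 3*(-9) = -27)
E(S, y) = -S/6 - y/6 (E(S, y) = -(S + y)/6 = -S/6 - y/6)
243 + E(t(5), l(-5))*439 = 243 + (-5/3 - 1/6*(-27))*439 = 243 + (-1/6*10 + 9/2)*439 = 243 + (-5/3 + 9/2)*439 = 243 + (17/6)*439 = 243 + 7463/6 = 8921/6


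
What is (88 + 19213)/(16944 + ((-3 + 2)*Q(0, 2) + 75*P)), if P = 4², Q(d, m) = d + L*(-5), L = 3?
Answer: 19301/18159 ≈ 1.0629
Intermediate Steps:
Q(d, m) = -15 + d (Q(d, m) = d + 3*(-5) = d - 15 = -15 + d)
P = 16
(88 + 19213)/(16944 + ((-3 + 2)*Q(0, 2) + 75*P)) = (88 + 19213)/(16944 + ((-3 + 2)*(-15 + 0) + 75*16)) = 19301/(16944 + (-1*(-15) + 1200)) = 19301/(16944 + (15 + 1200)) = 19301/(16944 + 1215) = 19301/18159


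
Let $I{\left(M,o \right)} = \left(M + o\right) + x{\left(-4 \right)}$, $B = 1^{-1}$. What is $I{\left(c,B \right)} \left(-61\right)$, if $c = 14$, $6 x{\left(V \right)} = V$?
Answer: $- \frac{2623}{3} \approx -874.33$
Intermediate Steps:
$x{\left(V \right)} = \frac{V}{6}$
$B = 1$
$I{\left(M,o \right)} = - \frac{2}{3} + M + o$ ($I{\left(M,o \right)} = \left(M + o\right) + \frac{1}{6} \left(-4\right) = \left(M + o\right) - \frac{2}{3} = - \frac{2}{3} + M + o$)
$I{\left(c,B \right)} \left(-61\right) = \left(- \frac{2}{3} + 14 + 1\right) \left(-61\right) = \frac{43}{3} \left(-61\right) = - \frac{2623}{3}$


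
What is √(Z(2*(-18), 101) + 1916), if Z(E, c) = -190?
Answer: √1726 ≈ 41.545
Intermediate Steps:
√(Z(2*(-18), 101) + 1916) = √(-190 + 1916) = √1726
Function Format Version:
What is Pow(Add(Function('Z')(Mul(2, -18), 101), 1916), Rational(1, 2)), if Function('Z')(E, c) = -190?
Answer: Pow(1726, Rational(1, 2)) ≈ 41.545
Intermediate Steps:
Pow(Add(Function('Z')(Mul(2, -18), 101), 1916), Rational(1, 2)) = Pow(Add(-190, 1916), Rational(1, 2)) = Pow(1726, Rational(1, 2))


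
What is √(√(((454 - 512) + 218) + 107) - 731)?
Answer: √(-731 + √267) ≈ 26.733*I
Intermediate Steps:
√(√(((454 - 512) + 218) + 107) - 731) = √(√((-58 + 218) + 107) - 731) = √(√(160 + 107) - 731) = √(√267 - 731) = √(-731 + √267)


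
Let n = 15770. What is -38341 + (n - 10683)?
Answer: -33254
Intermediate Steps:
-38341 + (n - 10683) = -38341 + (15770 - 10683) = -38341 + 5087 = -33254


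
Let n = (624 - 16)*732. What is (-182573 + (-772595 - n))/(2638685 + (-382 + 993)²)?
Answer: -700112/1506003 ≈ -0.46488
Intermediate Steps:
n = 445056 (n = 608*732 = 445056)
(-182573 + (-772595 - n))/(2638685 + (-382 + 993)²) = (-182573 + (-772595 - 1*445056))/(2638685 + (-382 + 993)²) = (-182573 + (-772595 - 445056))/(2638685 + 611²) = (-182573 - 1217651)/(2638685 + 373321) = -1400224/3012006 = -1400224*1/3012006 = -700112/1506003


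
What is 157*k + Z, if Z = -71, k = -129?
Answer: -20324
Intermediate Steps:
157*k + Z = 157*(-129) - 71 = -20253 - 71 = -20324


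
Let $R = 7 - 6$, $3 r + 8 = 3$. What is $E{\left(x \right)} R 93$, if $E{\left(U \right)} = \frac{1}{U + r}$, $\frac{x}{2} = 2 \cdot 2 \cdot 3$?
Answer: $\frac{279}{67} \approx 4.1642$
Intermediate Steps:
$r = - \frac{5}{3}$ ($r = - \frac{8}{3} + \frac{1}{3} \cdot 3 = - \frac{8}{3} + 1 = - \frac{5}{3} \approx -1.6667$)
$R = 1$ ($R = 7 - 6 = 1$)
$x = 24$ ($x = 2 \cdot 2 \cdot 2 \cdot 3 = 2 \cdot 4 \cdot 3 = 2 \cdot 12 = 24$)
$E{\left(U \right)} = \frac{1}{- \frac{5}{3} + U}$ ($E{\left(U \right)} = \frac{1}{U - \frac{5}{3}} = \frac{1}{- \frac{5}{3} + U}$)
$E{\left(x \right)} R 93 = \frac{3}{-5 + 3 \cdot 24} \cdot 1 \cdot 93 = \frac{3}{-5 + 72} \cdot 1 \cdot 93 = \frac{3}{67} \cdot 1 \cdot 93 = \frac{3}{67} \cdot 93 = \frac{279}{67}$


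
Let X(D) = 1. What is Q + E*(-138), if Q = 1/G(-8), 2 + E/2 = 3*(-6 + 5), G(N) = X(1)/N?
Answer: 1372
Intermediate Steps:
G(N) = 1/N
E = -10 (E = -4 + 2*(3*(-6 + 5)) = -4 + 2*(3*(-1)) = -4 + 2*(-3) = -4 - 6 = -10)
Q = -8 (Q = 1/(1/(-8)) = 1/(-⅛) = -8)
Q + E*(-138) = -8 - 10*(-138) = -8 + 1380 = 1372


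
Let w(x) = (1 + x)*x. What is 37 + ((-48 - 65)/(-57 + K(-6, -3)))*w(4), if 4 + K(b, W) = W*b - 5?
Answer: 1009/12 ≈ 84.083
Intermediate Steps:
K(b, W) = -9 + W*b (K(b, W) = -4 + (W*b - 5) = -4 + (-5 + W*b) = -9 + W*b)
w(x) = x*(1 + x)
37 + ((-48 - 65)/(-57 + K(-6, -3)))*w(4) = 37 + ((-48 - 65)/(-57 + (-9 - 3*(-6))))*(4*(1 + 4)) = 37 + (-113/(-57 + (-9 + 18)))*(4*5) = 37 - 113/(-57 + 9)*20 = 37 - 113/(-48)*20 = 37 - 113*(-1/48)*20 = 37 + (113/48)*20 = 37 + 565/12 = 1009/12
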